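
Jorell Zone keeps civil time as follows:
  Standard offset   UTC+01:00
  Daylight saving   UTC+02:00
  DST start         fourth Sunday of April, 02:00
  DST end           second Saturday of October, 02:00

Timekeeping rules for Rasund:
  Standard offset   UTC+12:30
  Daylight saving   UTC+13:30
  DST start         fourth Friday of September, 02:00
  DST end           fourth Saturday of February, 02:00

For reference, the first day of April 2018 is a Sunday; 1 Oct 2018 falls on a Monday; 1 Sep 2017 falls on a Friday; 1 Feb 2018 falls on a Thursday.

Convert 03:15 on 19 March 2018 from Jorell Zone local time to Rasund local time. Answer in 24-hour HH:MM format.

14:45

1 April 2018 is a Sunday, so the first Sunday is April 1 and the fourth is April 22.
1 October 2018 is a Monday, so the first Saturday is October 6 and the second is October 13.
19 March 2018 does not fall between 22 April and 13 October, so daylight saving is not in effect and Jorell Zone is at UTC+01:00.
03:15 Jorell Zone − 1h = 02:15 UTC.
1 September 2017 is a Friday, so the first Friday is September 1 and the fourth is September 22.
1 February 2018 is a Thursday, so the first Saturday is February 3 and the fourth is February 24.
At the standard offset (UTC+12:30), 02:15 UTC + 12h30m = 14:45 Rasund standard time.
Daylight saving runs 22 September 2017 – 24 February 2018; the standard-time date in Rasund, 19 March 2018, is outside that window, so Rasund is on standard time at UTC+12:30.
02:15 UTC + 12h30m = 14:45 Rasund.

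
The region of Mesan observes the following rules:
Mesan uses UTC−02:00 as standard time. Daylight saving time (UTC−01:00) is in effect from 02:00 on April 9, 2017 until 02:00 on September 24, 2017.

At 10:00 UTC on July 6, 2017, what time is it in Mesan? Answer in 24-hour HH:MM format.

09:00

At the standard offset (UTC−02:00), 10:00 UTC − 2h = 08:00 Mesan standard time.
The standard-time date in Mesan, July 6, 2017, falls between 9 April and 24 September, so daylight saving is in effect and Mesan is at UTC−01:00.
10:00 UTC − 1h = 09:00 local.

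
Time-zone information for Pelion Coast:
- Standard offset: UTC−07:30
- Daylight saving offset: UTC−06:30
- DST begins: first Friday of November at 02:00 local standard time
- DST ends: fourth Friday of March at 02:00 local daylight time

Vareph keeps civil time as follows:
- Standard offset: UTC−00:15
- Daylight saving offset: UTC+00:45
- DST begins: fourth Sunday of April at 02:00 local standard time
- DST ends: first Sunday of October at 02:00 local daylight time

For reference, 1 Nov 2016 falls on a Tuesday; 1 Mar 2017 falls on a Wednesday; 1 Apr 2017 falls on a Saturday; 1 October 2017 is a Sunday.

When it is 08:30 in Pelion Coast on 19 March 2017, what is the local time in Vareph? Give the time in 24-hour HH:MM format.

1 November 2016 is a Tuesday, so the first Friday is November 4.
1 March 2017 is a Wednesday, so the first Friday is March 3 and the fourth is March 24.
Daylight saving runs 4 November 2016 – 24 March 2017; 19 March 2017 is inside that window, so Pelion Coast is at UTC−06:30.
08:30 Pelion Coast + 6h30m = 15:00 UTC.
1 April 2017 is a Saturday, so the first Sunday is April 2 and the fourth is April 23.
1 October 2017 is a Sunday, so the first Sunday is October 1.
At the standard offset (UTC−00:15), 15:00 UTC − 0h15m = 14:45 Vareph standard time.
The standard-time date in Vareph, 19 March 2017, is outside the daylight-saving period (23 April – 1 October), so Vareph is on standard time, UTC−00:15.
15:00 UTC − 0h15m = 14:45 Vareph.

14:45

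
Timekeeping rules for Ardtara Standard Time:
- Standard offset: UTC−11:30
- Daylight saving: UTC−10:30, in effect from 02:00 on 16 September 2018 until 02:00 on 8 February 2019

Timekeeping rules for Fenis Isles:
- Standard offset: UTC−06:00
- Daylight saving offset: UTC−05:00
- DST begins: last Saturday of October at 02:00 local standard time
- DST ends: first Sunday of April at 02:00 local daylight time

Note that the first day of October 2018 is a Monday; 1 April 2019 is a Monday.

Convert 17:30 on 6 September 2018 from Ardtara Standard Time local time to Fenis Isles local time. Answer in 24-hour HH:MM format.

Daylight saving runs 16 September 2018 – 8 February 2019; 6 September 2018 is outside that window, so Ardtara Standard Time is on standard time at UTC−11:30.
17:30 Ardtara Standard Time + 11h30m = 05:00 UTC (rolling into the next day, 7 September 2018).
1 October 2018 is a Monday, so Saturdays fall on 6, 13, 20, 27; the last is October 27.
1 April 2019 is a Monday, so the first Sunday is April 7.
At the standard offset (UTC−06:00), 05:00 UTC − 6h = 23:00 Fenis Isles standard time (rolling into the previous day, 6 September 2018).
Daylight saving runs 27 October 2018 – 7 April 2019; the standard-time date in Fenis Isles, 6 September 2018, is outside that window, so Fenis Isles is on standard time at UTC−06:00.
05:00 UTC − 6h = 23:00 Fenis Isles (rolling into the previous day, 6 September 2018).

23:00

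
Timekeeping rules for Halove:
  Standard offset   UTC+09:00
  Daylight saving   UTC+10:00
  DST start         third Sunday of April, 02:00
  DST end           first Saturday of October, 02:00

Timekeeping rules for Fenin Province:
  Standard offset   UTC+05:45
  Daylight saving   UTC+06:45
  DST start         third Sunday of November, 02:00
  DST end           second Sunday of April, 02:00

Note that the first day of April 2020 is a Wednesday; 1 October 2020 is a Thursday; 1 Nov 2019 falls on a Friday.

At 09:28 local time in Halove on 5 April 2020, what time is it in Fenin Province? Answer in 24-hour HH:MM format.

1 April 2020 is a Wednesday, so the first Sunday is April 5 and the third is April 19.
1 October 2020 is a Thursday, so the first Saturday is October 3.
5 April 2020 is outside the daylight-saving period (19 April – 3 October), so Halove is on standard time, UTC+09:00.
09:28 Halove − 9h = 00:28 UTC.
1 November 2019 is a Friday, so the first Sunday is November 3 and the third is November 17.
1 April 2020 is a Wednesday, so the first Sunday is April 5 and the second is April 12.
At the standard offset (UTC+05:45), 00:28 UTC + 5h45m = 06:13 Fenin Province standard time.
The standard-time date in Fenin Province, 5 April 2020, falls between 17 November 2019 and 12 April 2020, so daylight saving is in effect and Fenin Province is at UTC+06:45.
00:28 UTC + 6h45m = 07:13 Fenin Province.

07:13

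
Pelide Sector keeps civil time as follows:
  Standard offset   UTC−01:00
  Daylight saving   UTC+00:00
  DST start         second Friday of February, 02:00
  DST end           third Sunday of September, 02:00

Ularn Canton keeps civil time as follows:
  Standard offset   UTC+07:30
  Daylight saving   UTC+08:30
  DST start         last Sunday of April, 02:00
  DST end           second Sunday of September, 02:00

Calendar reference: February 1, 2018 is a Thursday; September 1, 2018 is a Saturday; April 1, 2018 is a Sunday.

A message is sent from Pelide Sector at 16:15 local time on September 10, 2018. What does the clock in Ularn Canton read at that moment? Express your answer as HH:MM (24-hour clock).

1 February 2018 is a Thursday, so the first Friday is February 2 and the second is February 9.
1 September 2018 is a Saturday, so the first Sunday is September 2 and the third is September 16.
September 10, 2018 falls between 9 February and 16 September, so daylight saving is in effect and Pelide Sector is at UTC+00:00.
16:15 Pelide Sector − 0h = 16:15 UTC.
1 April 2018 is a Sunday, so Sundays fall on 1, 8, 15, 22, 29; the last is April 29.
1 September 2018 is a Saturday, so the first Sunday is September 2 and the second is September 9.
At the standard offset (UTC+07:30), 16:15 UTC + 7h30m = 23:45 Ularn Canton standard time.
The standard-time date in Ularn Canton, September 10, 2018, does not fall between 29 April and 9 September, so daylight saving is not in effect and Ularn Canton is at UTC+07:30.
16:15 UTC + 7h30m = 23:45 Ularn Canton.

23:45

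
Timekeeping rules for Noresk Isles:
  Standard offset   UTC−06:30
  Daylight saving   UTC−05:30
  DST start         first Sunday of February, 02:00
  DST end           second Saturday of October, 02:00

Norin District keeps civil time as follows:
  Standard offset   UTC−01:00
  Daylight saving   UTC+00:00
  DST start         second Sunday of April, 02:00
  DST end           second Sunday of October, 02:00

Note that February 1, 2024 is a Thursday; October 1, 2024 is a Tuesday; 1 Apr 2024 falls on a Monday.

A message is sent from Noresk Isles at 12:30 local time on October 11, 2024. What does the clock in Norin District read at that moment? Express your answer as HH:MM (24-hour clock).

18:00

1 February 2024 is a Thursday, so the first Sunday is February 4.
1 October 2024 is a Tuesday, so the first Saturday is October 5 and the second is October 12.
Daylight saving runs 4 February – 12 October; October 11, 2024 is inside that window, so Noresk Isles is at UTC−05:30.
12:30 Noresk Isles + 5h30m = 18:00 UTC.
1 April 2024 is a Monday, so the first Sunday is April 7 and the second is April 14.
1 October 2024 is a Tuesday, so the first Sunday is October 6 and the second is October 13.
At the standard offset (UTC−01:00), 18:00 UTC − 1h = 17:00 Norin District standard time.
The standard-time date in Norin District, October 11, 2024, lies within the daylight-saving period (14 April – 13 October), so Norin District is on daylight time, UTC+00:00.
18:00 UTC + 0h = 18:00 Norin District.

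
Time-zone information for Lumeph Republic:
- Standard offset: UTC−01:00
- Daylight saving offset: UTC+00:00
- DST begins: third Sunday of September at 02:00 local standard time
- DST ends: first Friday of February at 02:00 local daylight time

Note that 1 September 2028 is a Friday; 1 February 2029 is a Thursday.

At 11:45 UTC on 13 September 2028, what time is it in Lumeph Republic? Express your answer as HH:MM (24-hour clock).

1 September 2028 is a Friday, so the first Sunday is September 3 and the third is September 17.
1 February 2029 is a Thursday, so the first Friday is February 2.
At the standard offset (UTC−01:00), 11:45 UTC − 1h = 10:45 Lumeph Republic standard time.
The standard-time date in Lumeph Republic, 13 September 2028, does not fall between 17 September 2028 and 2 February 2029, so daylight saving is not in effect and Lumeph Republic is at UTC−01:00.
11:45 UTC − 1h = 10:45 local.

10:45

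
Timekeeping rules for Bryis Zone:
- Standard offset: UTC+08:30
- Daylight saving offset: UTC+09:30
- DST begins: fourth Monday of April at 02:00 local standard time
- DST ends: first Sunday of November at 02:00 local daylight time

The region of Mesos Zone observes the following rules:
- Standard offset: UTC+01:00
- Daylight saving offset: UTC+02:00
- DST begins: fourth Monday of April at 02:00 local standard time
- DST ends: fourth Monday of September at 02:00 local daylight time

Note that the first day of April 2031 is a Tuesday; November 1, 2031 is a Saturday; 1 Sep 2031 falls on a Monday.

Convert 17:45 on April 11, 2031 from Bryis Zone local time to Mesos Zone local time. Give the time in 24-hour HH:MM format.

10:15

1 April 2031 is a Tuesday, so the first Monday is April 7 and the fourth is April 28.
1 November 2031 is a Saturday, so the first Sunday is November 2.
Daylight saving runs 28 April – 2 November; April 11, 2031 is outside that window, so Bryis Zone is on standard time at UTC+08:30.
17:45 Bryis Zone − 8h30m = 09:15 UTC.
1 April 2031 is a Tuesday, so the first Monday is April 7 and the fourth is April 28.
1 September 2031 is a Monday, so the first Monday is September 1 and the fourth is September 22.
At the standard offset (UTC+01:00), 09:15 UTC + 1h = 10:15 Mesos Zone standard time.
Daylight saving runs 28 April – 22 September; the standard-time date in Mesos Zone, April 11, 2031, is outside that window, so Mesos Zone is on standard time at UTC+01:00.
09:15 UTC + 1h = 10:15 Mesos Zone.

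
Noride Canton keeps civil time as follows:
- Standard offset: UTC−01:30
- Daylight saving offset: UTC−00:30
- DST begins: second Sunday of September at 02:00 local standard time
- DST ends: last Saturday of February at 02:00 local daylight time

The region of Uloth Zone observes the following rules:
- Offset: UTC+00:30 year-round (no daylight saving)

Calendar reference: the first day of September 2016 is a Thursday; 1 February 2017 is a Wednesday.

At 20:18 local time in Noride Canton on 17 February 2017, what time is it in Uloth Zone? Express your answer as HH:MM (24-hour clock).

1 September 2016 is a Thursday, so the first Sunday is September 4 and the second is September 11.
1 February 2017 is a Wednesday, so Saturdays fall on 4, 11, 18, 25; the last is February 25.
Daylight saving runs 11 September 2016 – 25 February 2017; 17 February 2017 is inside that window, so Noride Canton is at UTC−00:30.
20:18 Noride Canton + 0h30m = 20:48 UTC.
Uloth Zone has no daylight saving, so its offset is UTC+00:30 year-round.
20:48 UTC + 0h30m = 21:18 Uloth Zone.

21:18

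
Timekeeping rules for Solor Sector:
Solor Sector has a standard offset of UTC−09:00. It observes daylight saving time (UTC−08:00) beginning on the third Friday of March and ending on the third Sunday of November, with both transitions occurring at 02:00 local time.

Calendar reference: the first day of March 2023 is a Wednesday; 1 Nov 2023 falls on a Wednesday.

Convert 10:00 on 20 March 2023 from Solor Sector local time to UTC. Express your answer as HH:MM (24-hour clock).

18:00

1 March 2023 is a Wednesday, so the first Friday is March 3 and the third is March 17.
1 November 2023 is a Wednesday, so the first Sunday is November 5 and the third is November 19.
Daylight saving runs 17 March – 19 November; 20 March 2023 is inside that window, so Solor Sector is at UTC−08:00.
10:00 local + 8h = 18:00 UTC.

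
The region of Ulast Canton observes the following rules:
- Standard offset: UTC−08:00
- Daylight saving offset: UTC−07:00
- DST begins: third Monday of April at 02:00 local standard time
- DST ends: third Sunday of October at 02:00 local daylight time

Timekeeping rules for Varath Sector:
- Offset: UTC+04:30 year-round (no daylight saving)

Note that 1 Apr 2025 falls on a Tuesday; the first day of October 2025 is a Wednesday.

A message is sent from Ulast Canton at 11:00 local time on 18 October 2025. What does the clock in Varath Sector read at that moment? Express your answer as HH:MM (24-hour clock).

1 April 2025 is a Tuesday, so the first Monday is April 7 and the third is April 21.
1 October 2025 is a Wednesday, so the first Sunday is October 5 and the third is October 19.
18 October 2025 lies within the daylight-saving period (21 April – 19 October), so Ulast Canton is on daylight time, UTC−07:00.
11:00 Ulast Canton + 7h = 18:00 UTC.
Varath Sector stays on UTC+04:30 all year.
18:00 UTC + 4h30m = 22:30 Varath Sector.

22:30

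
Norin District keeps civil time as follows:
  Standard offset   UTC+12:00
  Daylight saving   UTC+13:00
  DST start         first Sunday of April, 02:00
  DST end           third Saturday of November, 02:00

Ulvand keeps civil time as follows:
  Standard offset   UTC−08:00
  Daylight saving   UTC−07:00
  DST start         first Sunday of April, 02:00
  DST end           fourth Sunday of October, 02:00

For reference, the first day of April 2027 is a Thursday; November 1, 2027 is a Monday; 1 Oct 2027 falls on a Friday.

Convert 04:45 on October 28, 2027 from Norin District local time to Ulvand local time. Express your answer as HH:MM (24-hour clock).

07:45

1 April 2027 is a Thursday, so the first Sunday is April 4.
1 November 2027 is a Monday, so the first Saturday is November 6 and the third is November 20.
Daylight saving runs 4 April – 20 November; October 28, 2027 is inside that window, so Norin District is at UTC+13:00.
04:45 Norin District − 13h = 15:45 UTC (rolling into the previous day, 27 October 2027).
1 April 2027 is a Thursday, so the first Sunday is April 4.
1 October 2027 is a Friday, so the first Sunday is October 3 and the fourth is October 24.
At the standard offset (UTC−08:00), 15:45 UTC − 8h = 07:45 Ulvand standard time.
The standard-time date in Ulvand, October 27, 2027, does not fall between 4 April and 24 October, so daylight saving is not in effect and Ulvand is at UTC−08:00.
15:45 UTC − 8h = 07:45 Ulvand.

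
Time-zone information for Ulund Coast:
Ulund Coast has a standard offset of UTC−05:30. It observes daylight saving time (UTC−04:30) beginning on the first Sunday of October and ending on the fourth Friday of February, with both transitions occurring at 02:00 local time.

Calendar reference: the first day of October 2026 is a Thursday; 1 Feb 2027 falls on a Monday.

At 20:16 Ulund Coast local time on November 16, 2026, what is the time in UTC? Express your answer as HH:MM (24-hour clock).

00:46

1 October 2026 is a Thursday, so the first Sunday is October 4.
1 February 2027 is a Monday, so the first Friday is February 5 and the fourth is February 26.
Daylight saving runs 4 October 2026 – 26 February 2027; November 16, 2026 is inside that window, so Ulund Coast is at UTC−04:30.
20:16 local + 4h30m = 00:46 UTC (rolling into the next day, 17 November 2026).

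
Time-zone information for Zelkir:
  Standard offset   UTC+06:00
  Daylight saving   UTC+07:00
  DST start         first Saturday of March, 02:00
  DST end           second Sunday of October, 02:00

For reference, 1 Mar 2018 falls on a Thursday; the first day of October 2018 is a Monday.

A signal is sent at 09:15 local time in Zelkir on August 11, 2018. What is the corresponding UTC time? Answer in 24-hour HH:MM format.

02:15

1 March 2018 is a Thursday, so the first Saturday is March 3.
1 October 2018 is a Monday, so the first Sunday is October 7 and the second is October 14.
August 11, 2018 falls between 3 March and 14 October, so daylight saving is in effect and Zelkir is at UTC+07:00.
09:15 local − 7h = 02:15 UTC.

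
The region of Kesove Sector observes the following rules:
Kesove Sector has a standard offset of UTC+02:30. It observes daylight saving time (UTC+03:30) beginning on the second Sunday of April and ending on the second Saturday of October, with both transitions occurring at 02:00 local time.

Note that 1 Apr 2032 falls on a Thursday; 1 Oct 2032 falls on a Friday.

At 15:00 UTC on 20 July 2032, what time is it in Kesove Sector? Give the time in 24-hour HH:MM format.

1 April 2032 is a Thursday, so the first Sunday is April 4 and the second is April 11.
1 October 2032 is a Friday, so the first Saturday is October 2 and the second is October 9.
At the standard offset (UTC+02:30), 15:00 UTC + 2h30m = 17:30 Kesove Sector standard time.
The standard-time date in Kesove Sector, 20 July 2032, lies within the daylight-saving period (11 April – 9 October), so Kesove Sector is on daylight time, UTC+03:30.
15:00 UTC + 3h30m = 18:30 local.

18:30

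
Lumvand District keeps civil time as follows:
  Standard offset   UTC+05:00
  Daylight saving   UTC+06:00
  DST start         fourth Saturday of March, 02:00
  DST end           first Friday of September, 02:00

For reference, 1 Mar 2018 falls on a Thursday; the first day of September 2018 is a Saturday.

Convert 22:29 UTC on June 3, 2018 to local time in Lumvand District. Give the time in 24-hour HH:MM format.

04:29

1 March 2018 is a Thursday, so the first Saturday is March 3 and the fourth is March 24.
1 September 2018 is a Saturday, so the first Friday is September 7.
At the standard offset (UTC+05:00), 22:29 UTC + 5h = 03:29 Lumvand District standard time (rolling into the next day, 4 June 2018).
The standard-time date in Lumvand District, June 4, 2018, lies within the daylight-saving period (24 March – 7 September), so Lumvand District is on daylight time, UTC+06:00.
22:29 UTC + 6h = 04:29 local (rolling into the next day, 4 June 2018).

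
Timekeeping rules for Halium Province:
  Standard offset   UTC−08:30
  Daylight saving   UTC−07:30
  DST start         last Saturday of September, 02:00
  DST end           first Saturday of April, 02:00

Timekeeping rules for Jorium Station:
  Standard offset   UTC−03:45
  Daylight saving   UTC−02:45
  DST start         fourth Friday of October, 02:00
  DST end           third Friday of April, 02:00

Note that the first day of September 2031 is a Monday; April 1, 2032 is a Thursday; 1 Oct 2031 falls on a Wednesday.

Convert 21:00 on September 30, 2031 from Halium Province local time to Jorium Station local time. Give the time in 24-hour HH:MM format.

00:45

1 September 2031 is a Monday, so Saturdays fall on 6, 13, 20, 27; the last is September 27.
1 April 2032 is a Thursday, so the first Saturday is April 3.
September 30, 2031 falls between 27 September 2031 and 3 April 2032, so daylight saving is in effect and Halium Province is at UTC−07:30.
21:00 Halium Province + 7h30m = 04:30 UTC (rolling into the next day, 1 October 2031).
1 October 2031 is a Wednesday, so the first Friday is October 3 and the fourth is October 24.
1 April 2032 is a Thursday, so the first Friday is April 2 and the third is April 16.
At the standard offset (UTC−03:45), 04:30 UTC − 3h45m = 00:45 Jorium Station standard time.
Daylight saving runs 24 October 2031 – 16 April 2032; the standard-time date in Jorium Station, October 1, 2031, is outside that window, so Jorium Station is on standard time at UTC−03:45.
04:30 UTC − 3h45m = 00:45 Jorium Station.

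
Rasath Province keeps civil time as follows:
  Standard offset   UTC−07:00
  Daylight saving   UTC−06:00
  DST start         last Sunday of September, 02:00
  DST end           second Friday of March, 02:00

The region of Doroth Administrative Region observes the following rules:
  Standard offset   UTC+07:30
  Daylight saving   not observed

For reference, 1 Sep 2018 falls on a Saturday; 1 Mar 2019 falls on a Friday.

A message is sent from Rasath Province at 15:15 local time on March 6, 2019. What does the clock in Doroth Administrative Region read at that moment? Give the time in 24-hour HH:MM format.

04:45

1 September 2018 is a Saturday, so Sundays fall on 2, 9, 16, 23, 30; the last is September 30.
1 March 2019 is a Friday, so the first Friday is March 1 and the second is March 8.
March 6, 2019 lies within the daylight-saving period (30 September 2018 – 8 March 2019), so Rasath Province is on daylight time, UTC−06:00.
15:15 Rasath Province + 6h = 21:15 UTC.
Doroth Administrative Region has no daylight saving, so its offset is UTC+07:30 year-round.
21:15 UTC + 7h30m = 04:45 Doroth Administrative Region (rolling into the next day, 7 March 2019).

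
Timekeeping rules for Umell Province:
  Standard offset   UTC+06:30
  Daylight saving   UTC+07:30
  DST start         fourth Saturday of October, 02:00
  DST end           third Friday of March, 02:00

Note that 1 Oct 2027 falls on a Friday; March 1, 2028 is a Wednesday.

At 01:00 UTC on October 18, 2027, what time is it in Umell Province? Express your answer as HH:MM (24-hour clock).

07:30

1 October 2027 is a Friday, so the first Saturday is October 2 and the fourth is October 23.
1 March 2028 is a Wednesday, so the first Friday is March 3 and the third is March 17.
At the standard offset (UTC+06:30), 01:00 UTC + 6h30m = 07:30 Umell Province standard time.
The standard-time date in Umell Province, October 18, 2027, does not fall between 23 October 2027 and 17 March 2028, so daylight saving is not in effect and Umell Province is at UTC+06:30.
01:00 UTC + 6h30m = 07:30 local.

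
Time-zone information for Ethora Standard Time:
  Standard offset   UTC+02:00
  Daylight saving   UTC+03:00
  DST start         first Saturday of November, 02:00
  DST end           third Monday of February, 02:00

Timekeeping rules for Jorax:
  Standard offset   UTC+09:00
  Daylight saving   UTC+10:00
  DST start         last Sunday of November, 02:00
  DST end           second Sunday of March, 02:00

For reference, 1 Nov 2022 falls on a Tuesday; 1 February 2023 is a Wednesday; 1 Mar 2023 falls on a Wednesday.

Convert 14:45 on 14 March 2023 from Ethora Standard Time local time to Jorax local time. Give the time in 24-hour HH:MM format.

1 November 2022 is a Tuesday, so the first Saturday is November 5.
1 February 2023 is a Wednesday, so the first Monday is February 6 and the third is February 20.
Daylight saving runs 5 November 2022 – 20 February 2023; 14 March 2023 is outside that window, so Ethora Standard Time is on standard time at UTC+02:00.
14:45 Ethora Standard Time − 2h = 12:45 UTC.
1 November 2022 is a Tuesday, so Sundays fall on 6, 13, 20, 27; the last is November 27.
1 March 2023 is a Wednesday, so the first Sunday is March 5 and the second is March 12.
At the standard offset (UTC+09:00), 12:45 UTC + 9h = 21:45 Jorax standard time.
Daylight saving runs 27 November 2022 – 12 March 2023; the standard-time date in Jorax, 14 March 2023, is outside that window, so Jorax is on standard time at UTC+09:00.
12:45 UTC + 9h = 21:45 Jorax.

21:45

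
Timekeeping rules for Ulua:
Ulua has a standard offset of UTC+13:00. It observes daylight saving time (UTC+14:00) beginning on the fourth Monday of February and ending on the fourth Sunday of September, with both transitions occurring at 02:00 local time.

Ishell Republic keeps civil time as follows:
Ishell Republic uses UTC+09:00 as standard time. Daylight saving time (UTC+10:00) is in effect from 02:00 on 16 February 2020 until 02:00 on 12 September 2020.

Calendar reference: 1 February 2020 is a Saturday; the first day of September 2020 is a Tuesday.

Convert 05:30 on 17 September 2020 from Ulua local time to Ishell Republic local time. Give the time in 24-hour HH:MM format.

1 February 2020 is a Saturday, so the first Monday is February 3 and the fourth is February 24.
1 September 2020 is a Tuesday, so the first Sunday is September 6 and the fourth is September 27.
Daylight saving runs 24 February – 27 September; 17 September 2020 is inside that window, so Ulua is at UTC+14:00.
05:30 Ulua − 14h = 15:30 UTC (rolling into the previous day, 16 September 2020).
At the standard offset (UTC+09:00), 15:30 UTC + 9h = 00:30 Ishell Republic standard time (rolling into the next day, 17 September 2020).
The standard-time date in Ishell Republic, 17 September 2020, is outside the daylight-saving period (16 February – 12 September), so Ishell Republic is on standard time, UTC+09:00.
15:30 UTC + 9h = 00:30 Ishell Republic (rolling into the next day, 17 September 2020).

00:30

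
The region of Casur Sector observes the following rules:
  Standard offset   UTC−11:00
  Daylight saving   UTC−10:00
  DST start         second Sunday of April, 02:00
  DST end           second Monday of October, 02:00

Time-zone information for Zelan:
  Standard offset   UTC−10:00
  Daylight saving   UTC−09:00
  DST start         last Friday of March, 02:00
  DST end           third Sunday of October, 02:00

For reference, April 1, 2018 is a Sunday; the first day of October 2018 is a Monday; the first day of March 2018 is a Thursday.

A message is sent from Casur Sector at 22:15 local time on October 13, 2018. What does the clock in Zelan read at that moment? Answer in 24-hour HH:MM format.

1 April 2018 is a Sunday, so the first Sunday is April 1 and the second is April 8.
1 October 2018 is a Monday, so the first Monday is October 1 and the second is October 8.
Daylight saving runs 8 April – 8 October; October 13, 2018 is outside that window, so Casur Sector is on standard time at UTC−11:00.
22:15 Casur Sector + 11h = 09:15 UTC (rolling into the next day, 14 October 2018).
1 March 2018 is a Thursday, so Fridays fall on 2, 9, 16, 23, 30; the last is March 30.
1 October 2018 is a Monday, so the first Sunday is October 7 and the third is October 21.
At the standard offset (UTC−10:00), 09:15 UTC − 10h = 23:15 Zelan standard time (rolling into the previous day, 13 October 2018).
Daylight saving runs 30 March – 21 October; the standard-time date in Zelan, October 13, 2018, is inside that window, so Zelan is at UTC−09:00.
09:15 UTC − 9h = 00:15 Zelan.

00:15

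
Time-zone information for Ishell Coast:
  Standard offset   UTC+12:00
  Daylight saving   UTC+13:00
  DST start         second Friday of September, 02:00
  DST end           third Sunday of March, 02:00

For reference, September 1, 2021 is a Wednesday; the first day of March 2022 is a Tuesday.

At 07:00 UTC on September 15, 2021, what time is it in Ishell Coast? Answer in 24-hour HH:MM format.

1 September 2021 is a Wednesday, so the first Friday is September 3 and the second is September 10.
1 March 2022 is a Tuesday, so the first Sunday is March 6 and the third is March 20.
At the standard offset (UTC+12:00), 07:00 UTC + 12h = 19:00 Ishell Coast standard time.
The standard-time date in Ishell Coast, September 15, 2021, falls between 10 September 2021 and 20 March 2022, so daylight saving is in effect and Ishell Coast is at UTC+13:00.
07:00 UTC + 13h = 20:00 local.

20:00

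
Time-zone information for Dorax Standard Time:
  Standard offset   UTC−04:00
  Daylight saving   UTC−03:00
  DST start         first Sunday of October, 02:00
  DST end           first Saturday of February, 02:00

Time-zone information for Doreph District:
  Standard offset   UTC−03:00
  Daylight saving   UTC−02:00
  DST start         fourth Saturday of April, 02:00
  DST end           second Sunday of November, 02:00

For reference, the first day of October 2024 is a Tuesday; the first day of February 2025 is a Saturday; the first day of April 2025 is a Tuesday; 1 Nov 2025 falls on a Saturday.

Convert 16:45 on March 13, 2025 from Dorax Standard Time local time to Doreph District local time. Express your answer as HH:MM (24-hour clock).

1 October 2024 is a Tuesday, so the first Sunday is October 6.
1 February 2025 is a Saturday, so the first Saturday is February 1.
Daylight saving runs 6 October 2024 – 1 February 2025; March 13, 2025 is outside that window, so Dorax Standard Time is on standard time at UTC−04:00.
16:45 Dorax Standard Time + 4h = 20:45 UTC.
1 April 2025 is a Tuesday, so the first Saturday is April 5 and the fourth is April 26.
1 November 2025 is a Saturday, so the first Sunday is November 2 and the second is November 9.
At the standard offset (UTC−03:00), 20:45 UTC − 3h = 17:45 Doreph District standard time.
The standard-time date in Doreph District, March 13, 2025, does not fall between 26 April and 9 November, so daylight saving is not in effect and Doreph District is at UTC−03:00.
20:45 UTC − 3h = 17:45 Doreph District.

17:45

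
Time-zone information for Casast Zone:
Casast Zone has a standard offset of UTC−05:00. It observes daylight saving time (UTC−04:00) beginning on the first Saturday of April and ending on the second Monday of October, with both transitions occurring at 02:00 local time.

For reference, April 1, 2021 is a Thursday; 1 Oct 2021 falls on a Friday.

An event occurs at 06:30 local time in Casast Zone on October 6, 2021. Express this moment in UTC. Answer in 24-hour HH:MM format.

1 April 2021 is a Thursday, so the first Saturday is April 3.
1 October 2021 is a Friday, so the first Monday is October 4 and the second is October 11.
October 6, 2021 falls between 3 April and 11 October, so daylight saving is in effect and Casast Zone is at UTC−04:00.
06:30 local + 4h = 10:30 UTC.

10:30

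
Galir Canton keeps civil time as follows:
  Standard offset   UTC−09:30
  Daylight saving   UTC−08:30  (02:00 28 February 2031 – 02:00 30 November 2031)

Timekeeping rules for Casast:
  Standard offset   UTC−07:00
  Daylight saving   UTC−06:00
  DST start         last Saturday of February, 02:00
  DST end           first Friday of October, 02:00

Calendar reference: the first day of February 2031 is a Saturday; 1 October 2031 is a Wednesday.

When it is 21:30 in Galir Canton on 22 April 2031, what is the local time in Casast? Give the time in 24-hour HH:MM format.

22 April 2031 lies within the daylight-saving period (28 February – 30 November), so Galir Canton is on daylight time, UTC−08:30.
21:30 Galir Canton + 8h30m = 06:00 UTC (rolling into the next day, 23 April 2031).
1 February 2031 is a Saturday, so Saturdays fall on 1, 8, 15, 22; the last is February 22.
1 October 2031 is a Wednesday, so the first Friday is October 3.
At the standard offset (UTC−07:00), 06:00 UTC − 7h = 23:00 Casast standard time (rolling into the previous day, 22 April 2031).
Daylight saving runs 22 February – 3 October; the standard-time date in Casast, 22 April 2031, is inside that window, so Casast is at UTC−06:00.
06:00 UTC − 6h = 00:00 Casast.

00:00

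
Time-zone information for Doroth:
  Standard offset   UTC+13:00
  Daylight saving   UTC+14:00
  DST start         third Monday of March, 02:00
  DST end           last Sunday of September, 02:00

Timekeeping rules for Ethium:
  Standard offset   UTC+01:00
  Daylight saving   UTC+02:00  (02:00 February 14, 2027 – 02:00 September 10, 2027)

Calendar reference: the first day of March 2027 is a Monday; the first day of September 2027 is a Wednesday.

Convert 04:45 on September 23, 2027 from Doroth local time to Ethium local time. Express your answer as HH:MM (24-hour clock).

1 March 2027 is a Monday, so the first Monday is March 1 and the third is March 15.
1 September 2027 is a Wednesday, so Sundays fall on 5, 12, 19, 26; the last is September 26.
September 23, 2027 lies within the daylight-saving period (15 March – 26 September), so Doroth is on daylight time, UTC+14:00.
04:45 Doroth − 14h = 14:45 UTC (rolling into the previous day, 22 September 2027).
At the standard offset (UTC+01:00), 14:45 UTC + 1h = 15:45 Ethium standard time.
The standard-time date in Ethium, September 22, 2027, does not fall between 14 February and 10 September, so daylight saving is not in effect and Ethium is at UTC+01:00.
14:45 UTC + 1h = 15:45 Ethium.

15:45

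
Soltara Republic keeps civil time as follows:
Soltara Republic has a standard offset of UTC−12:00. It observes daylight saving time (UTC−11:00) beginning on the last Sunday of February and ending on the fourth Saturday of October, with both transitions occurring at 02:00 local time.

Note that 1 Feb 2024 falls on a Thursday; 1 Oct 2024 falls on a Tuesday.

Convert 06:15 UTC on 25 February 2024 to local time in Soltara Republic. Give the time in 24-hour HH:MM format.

18:15

1 February 2024 is a Thursday, so Sundays fall on 4, 11, 18, 25; the last is February 25.
1 October 2024 is a Tuesday, so the first Saturday is October 5 and the fourth is October 26.
At the standard offset (UTC−12:00), 06:15 UTC − 12h = 18:15 Soltara Republic standard time (rolling into the previous day, 24 February 2024).
Daylight saving runs 25 February – 26 October; the standard-time date in Soltara Republic, 24 February 2024, is outside that window, so Soltara Republic is on standard time at UTC−12:00.
06:15 UTC − 12h = 18:15 local (rolling into the previous day, 24 February 2024).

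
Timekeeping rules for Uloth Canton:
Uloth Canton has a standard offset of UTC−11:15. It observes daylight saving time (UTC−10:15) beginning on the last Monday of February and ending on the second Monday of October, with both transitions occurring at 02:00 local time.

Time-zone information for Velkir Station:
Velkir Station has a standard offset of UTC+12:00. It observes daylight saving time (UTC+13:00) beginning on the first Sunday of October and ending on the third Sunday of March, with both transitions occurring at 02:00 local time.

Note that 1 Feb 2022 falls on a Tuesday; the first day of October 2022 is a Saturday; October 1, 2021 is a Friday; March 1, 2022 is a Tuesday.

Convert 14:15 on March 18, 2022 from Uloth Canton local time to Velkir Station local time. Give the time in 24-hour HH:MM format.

13:30

1 February 2022 is a Tuesday, so Mondays fall on 7, 14, 21, 28; the last is February 28.
1 October 2022 is a Saturday, so the first Monday is October 3 and the second is October 10.
March 18, 2022 lies within the daylight-saving period (28 February – 10 October), so Uloth Canton is on daylight time, UTC−10:15.
14:15 Uloth Canton + 10h15m = 00:30 UTC (rolling into the next day, 19 March 2022).
1 October 2021 is a Friday, so the first Sunday is October 3.
1 March 2022 is a Tuesday, so the first Sunday is March 6 and the third is March 20.
At the standard offset (UTC+12:00), 00:30 UTC + 12h = 12:30 Velkir Station standard time.
Daylight saving runs 3 October 2021 – 20 March 2022; the standard-time date in Velkir Station, March 19, 2022, is inside that window, so Velkir Station is at UTC+13:00.
00:30 UTC + 13h = 13:30 Velkir Station.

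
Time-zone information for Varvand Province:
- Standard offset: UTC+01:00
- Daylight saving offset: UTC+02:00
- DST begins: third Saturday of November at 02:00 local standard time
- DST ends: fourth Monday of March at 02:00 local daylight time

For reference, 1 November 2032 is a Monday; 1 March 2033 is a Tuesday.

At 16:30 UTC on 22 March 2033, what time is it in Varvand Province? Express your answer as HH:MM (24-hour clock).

1 November 2032 is a Monday, so the first Saturday is November 6 and the third is November 20.
1 March 2033 is a Tuesday, so the first Monday is March 7 and the fourth is March 28.
At the standard offset (UTC+01:00), 16:30 UTC + 1h = 17:30 Varvand Province standard time.
The standard-time date in Varvand Province, 22 March 2033, falls between 20 November 2032 and 28 March 2033, so daylight saving is in effect and Varvand Province is at UTC+02:00.
16:30 UTC + 2h = 18:30 local.

18:30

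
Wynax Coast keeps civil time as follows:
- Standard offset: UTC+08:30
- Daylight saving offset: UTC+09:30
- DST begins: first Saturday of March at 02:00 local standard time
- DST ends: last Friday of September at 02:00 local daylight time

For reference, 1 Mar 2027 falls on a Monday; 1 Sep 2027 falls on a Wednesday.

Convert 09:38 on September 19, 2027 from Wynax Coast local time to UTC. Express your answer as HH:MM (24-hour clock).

00:08

1 March 2027 is a Monday, so the first Saturday is March 6.
1 September 2027 is a Wednesday, so Fridays fall on 3, 10, 17, 24; the last is September 24.
September 19, 2027 lies within the daylight-saving period (6 March – 24 September), so Wynax Coast is on daylight time, UTC+09:30.
09:38 local − 9h30m = 00:08 UTC.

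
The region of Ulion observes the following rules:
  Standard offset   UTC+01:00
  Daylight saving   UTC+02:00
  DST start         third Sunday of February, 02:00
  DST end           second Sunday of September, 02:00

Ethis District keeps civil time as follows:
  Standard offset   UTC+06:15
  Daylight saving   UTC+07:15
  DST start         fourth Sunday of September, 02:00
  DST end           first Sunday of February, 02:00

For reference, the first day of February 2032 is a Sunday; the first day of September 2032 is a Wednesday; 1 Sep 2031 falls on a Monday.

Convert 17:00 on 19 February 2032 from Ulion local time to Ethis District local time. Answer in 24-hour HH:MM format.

1 February 2032 is a Sunday, so the first Sunday is February 1 and the third is February 15.
1 September 2032 is a Wednesday, so the first Sunday is September 5 and the second is September 12.
Daylight saving runs 15 February – 12 September; 19 February 2032 is inside that window, so Ulion is at UTC+02:00.
17:00 Ulion − 2h = 15:00 UTC.
1 September 2031 is a Monday, so the first Sunday is September 7 and the fourth is September 28.
1 February 2032 is a Sunday, so the first Sunday is February 1.
At the standard offset (UTC+06:15), 15:00 UTC + 6h15m = 21:15 Ethis District standard time.
The standard-time date in Ethis District, 19 February 2032, is outside the daylight-saving period (28 September 2031 – 1 February 2032), so Ethis District is on standard time, UTC+06:15.
15:00 UTC + 6h15m = 21:15 Ethis District.

21:15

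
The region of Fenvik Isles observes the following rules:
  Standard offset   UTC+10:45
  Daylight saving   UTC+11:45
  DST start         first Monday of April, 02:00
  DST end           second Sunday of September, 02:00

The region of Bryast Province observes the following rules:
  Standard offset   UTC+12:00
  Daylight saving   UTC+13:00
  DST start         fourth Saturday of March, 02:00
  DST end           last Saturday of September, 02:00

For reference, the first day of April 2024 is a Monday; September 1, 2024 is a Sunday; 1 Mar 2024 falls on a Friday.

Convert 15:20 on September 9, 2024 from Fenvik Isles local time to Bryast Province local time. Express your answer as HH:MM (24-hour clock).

1 April 2024 is a Monday, so the first Monday is April 1.
1 September 2024 is a Sunday, so the first Sunday is September 1 and the second is September 8.
September 9, 2024 is outside the daylight-saving period (1 April – 8 September), so Fenvik Isles is on standard time, UTC+10:45.
15:20 Fenvik Isles − 10h45m = 04:35 UTC.
1 March 2024 is a Friday, so the first Saturday is March 2 and the fourth is March 23.
1 September 2024 is a Sunday, so Saturdays fall on 7, 14, 21, 28; the last is September 28.
At the standard offset (UTC+12:00), 04:35 UTC + 12h = 16:35 Bryast Province standard time.
The standard-time date in Bryast Province, September 9, 2024, lies within the daylight-saving period (23 March – 28 September), so Bryast Province is on daylight time, UTC+13:00.
04:35 UTC + 13h = 17:35 Bryast Province.

17:35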